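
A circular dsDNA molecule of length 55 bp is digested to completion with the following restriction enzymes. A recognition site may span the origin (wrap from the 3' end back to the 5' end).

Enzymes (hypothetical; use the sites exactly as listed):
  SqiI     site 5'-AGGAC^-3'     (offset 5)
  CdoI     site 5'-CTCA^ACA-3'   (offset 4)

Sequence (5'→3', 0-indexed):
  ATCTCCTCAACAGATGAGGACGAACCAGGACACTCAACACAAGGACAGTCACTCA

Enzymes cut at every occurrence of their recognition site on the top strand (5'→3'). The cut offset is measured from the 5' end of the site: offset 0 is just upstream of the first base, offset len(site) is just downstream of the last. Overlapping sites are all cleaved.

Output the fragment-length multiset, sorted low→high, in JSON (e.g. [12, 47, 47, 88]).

[5,10,10,12,18]

Per-enzyme occurrences:
  SqiI AGGAC/5: at [16, 26, 41] ⇒ [21, 31, 46]
  CdoI CTCAACA/4: at [5, 32] ⇒ [9, 36]

All cut coordinates (distinct, sorted): [9, 21, 31, 36, 46]

Fragments:
  9→21: 12 bp
  21→31: 10 bp
  31→36: 5 bp
  36→46: 10 bp
  46→9 (wrap): 55-46+9 = 18 bp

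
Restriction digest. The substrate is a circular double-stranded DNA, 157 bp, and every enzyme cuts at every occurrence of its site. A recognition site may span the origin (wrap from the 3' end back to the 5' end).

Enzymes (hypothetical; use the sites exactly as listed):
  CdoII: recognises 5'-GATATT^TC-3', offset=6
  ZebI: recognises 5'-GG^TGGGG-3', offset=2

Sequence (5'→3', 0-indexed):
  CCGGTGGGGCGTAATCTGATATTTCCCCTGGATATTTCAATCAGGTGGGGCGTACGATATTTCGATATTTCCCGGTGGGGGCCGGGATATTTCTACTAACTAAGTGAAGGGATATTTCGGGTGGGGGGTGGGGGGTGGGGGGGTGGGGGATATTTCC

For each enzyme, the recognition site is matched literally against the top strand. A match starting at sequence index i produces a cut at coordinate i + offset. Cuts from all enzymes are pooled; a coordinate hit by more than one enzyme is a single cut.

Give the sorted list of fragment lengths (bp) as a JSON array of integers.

[5,6,7,7,7,8,8,9,11,13,16,16,19,25]

Scan for sites:
  CdoII GATATTTC/6: at [17, 30, 55, 63, 85, 110, 148] ⇒ [23, 36, 61, 69, 91, 116, 154]
  ZebI GGTGGGG/2: at [2, 43, 73, 119, 126, 133, 141] ⇒ [4, 45, 75, 121, 128, 135, 143]

All cut coordinates (distinct, sorted): [4, 23, 36, 45, 61, 69, 75, 91, 116, 121, 128, 135, 143, 154]

Fragment lengths:
  4→23: 19 bp
  23→36: 13 bp
  36→45: 9 bp
  45→61: 16 bp
  61→69: 8 bp
  69→75: 6 bp
  75→91: 16 bp
  91→116: 25 bp
  116→121: 5 bp
  121→128: 7 bp
  128→135: 7 bp
  135→143: 8 bp
  143→154: 11 bp
  154→4 (wrap): 157-154+4 = 7 bp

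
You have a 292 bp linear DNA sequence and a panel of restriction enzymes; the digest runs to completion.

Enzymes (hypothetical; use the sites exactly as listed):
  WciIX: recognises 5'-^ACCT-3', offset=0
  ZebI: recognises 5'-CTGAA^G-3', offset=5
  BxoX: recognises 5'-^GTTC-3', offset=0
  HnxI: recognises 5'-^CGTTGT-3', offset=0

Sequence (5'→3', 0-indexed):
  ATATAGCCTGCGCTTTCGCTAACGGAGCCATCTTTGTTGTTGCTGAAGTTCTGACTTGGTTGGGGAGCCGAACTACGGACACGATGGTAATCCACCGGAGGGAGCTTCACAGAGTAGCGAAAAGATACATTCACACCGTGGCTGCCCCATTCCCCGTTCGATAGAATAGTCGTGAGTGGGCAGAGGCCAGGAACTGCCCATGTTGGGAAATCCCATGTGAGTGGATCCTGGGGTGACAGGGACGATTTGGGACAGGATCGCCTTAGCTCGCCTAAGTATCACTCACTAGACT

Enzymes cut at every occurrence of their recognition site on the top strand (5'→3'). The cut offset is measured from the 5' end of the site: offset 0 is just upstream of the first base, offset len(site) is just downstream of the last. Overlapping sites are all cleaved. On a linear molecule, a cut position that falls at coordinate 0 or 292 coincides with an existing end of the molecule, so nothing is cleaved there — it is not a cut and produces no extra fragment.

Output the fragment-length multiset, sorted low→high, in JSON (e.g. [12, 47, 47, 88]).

[47,108,137]

Per-enzyme occurrences:
  WciIX (ACCT, off=0): no sites
  ZebI CTGAAG/5: at [42] ⇒ [47]
  BxoX GTTC/0: at [47, 155] ⇒ [47, 155]
  HnxI (CGTTGT, off=0): no sites

All cut coordinates (distinct, sorted): [47, 155]

Fragments:
  [0,47): 47 bp
  [47,155): 108 bp
  [155,292): 137 bp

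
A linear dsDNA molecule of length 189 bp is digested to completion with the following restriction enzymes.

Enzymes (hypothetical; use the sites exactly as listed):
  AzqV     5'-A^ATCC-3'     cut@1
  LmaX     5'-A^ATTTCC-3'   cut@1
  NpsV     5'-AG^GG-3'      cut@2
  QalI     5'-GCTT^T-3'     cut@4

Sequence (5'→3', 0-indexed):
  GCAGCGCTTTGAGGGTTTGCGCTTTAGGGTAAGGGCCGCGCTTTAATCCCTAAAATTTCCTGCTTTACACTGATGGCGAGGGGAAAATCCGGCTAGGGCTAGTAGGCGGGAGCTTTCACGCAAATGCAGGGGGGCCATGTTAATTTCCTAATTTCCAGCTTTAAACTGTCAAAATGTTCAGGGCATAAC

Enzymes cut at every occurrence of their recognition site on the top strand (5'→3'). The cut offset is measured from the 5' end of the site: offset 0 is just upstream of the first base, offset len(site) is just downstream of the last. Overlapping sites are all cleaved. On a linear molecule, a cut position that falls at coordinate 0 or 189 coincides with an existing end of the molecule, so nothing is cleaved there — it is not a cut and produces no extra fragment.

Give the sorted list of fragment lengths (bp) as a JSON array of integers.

[2,3,4,6,6,8,8,9,9,10,10,11,11,11,13,14,15,19,20]

Site scan:
  AzqV (AATCC, off=1): starts [44, 85] → cuts [45, 86]
  LmaX (AATTTCC, off=1): starts [53, 141, 149] → cuts [54, 142, 150]
  NpsV (AGGG, off=2): starts [11, 25, 31, 78, 94, 127, 179] → cuts [13, 27, 33, 80, 96, 129, 181]
  QalI (GCTTT, off=4): starts [5, 20, 39, 61, 111, 157] → cuts [9, 24, 43, 65, 115, 161]

All cut coordinates (distinct, sorted): [9, 13, 24, 27, 33, 43, 45, 54, 65, 80, 86, 96, 115, 129, 142, 150, 161, 181]

Fragments:
  [0,9): 9 bp
  [9,13): 4 bp
  [13,24): 11 bp
  [24,27): 3 bp
  [27,33): 6 bp
  [33,43): 10 bp
  [43,45): 2 bp
  [45,54): 9 bp
  [54,65): 11 bp
  [65,80): 15 bp
  [80,86): 6 bp
  [86,96): 10 bp
  [96,115): 19 bp
  [115,129): 14 bp
  [129,142): 13 bp
  [142,150): 8 bp
  [150,161): 11 bp
  [161,181): 20 bp
  [181,189): 8 bp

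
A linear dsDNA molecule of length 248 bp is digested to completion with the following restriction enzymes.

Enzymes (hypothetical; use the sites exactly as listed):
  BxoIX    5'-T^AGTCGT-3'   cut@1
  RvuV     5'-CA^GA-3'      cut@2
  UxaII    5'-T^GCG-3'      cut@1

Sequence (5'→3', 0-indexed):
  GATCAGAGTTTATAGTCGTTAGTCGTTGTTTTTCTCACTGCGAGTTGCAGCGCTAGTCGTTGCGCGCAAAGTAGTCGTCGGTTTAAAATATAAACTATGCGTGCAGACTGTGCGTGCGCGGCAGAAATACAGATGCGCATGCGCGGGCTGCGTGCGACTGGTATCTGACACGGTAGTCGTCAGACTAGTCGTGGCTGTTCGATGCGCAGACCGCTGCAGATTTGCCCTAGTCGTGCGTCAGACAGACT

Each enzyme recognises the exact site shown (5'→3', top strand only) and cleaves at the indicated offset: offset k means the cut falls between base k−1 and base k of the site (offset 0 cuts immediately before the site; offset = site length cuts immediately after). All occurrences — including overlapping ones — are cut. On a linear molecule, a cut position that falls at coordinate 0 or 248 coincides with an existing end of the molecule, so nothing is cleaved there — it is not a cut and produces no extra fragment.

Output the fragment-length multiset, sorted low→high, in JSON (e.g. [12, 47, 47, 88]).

[3,4,4,4,4,4,5,5,6,6,6,6,7,7,7,8,8,8,8,9,10,10,11,15,17,19,21,26]

Site scan:
  BxoIX TAGTCGT/1: at [12, 19, 53, 71, 173, 185, 227] ⇒ [13, 20, 54, 72, 174, 186, 228]
  RvuV CAGA/2: at [3, 103, 121, 129, 180, 206, 216, 238, 242] ⇒ [5, 105, 123, 131, 182, 208, 218, 240, 244]
  UxaII TGCG/1: at [38, 60, 97, 110, 114, 133, 139, 148, 152, 202, 233] ⇒ [39, 61, 98, 111, 115, 134, 140, 149, 153, 203, 234]

Pooled cuts: [5, 13, 20, 39, 54, 61, 72, 98, 105, 111, 115, 123, 131, 134, 140, 149, 153, 174, 182, 186, 203, 208, 218, 228, 234, 240, 244]

Fragment lengths:
  [0,5): 5 bp
  [5,13): 8 bp
  [13,20): 7 bp
  [20,39): 19 bp
  [39,54): 15 bp
  [54,61): 7 bp
  [61,72): 11 bp
  [72,98): 26 bp
  [98,105): 7 bp
  [105,111): 6 bp
  [111,115): 4 bp
  [115,123): 8 bp
  [123,131): 8 bp
  [131,134): 3 bp
  [134,140): 6 bp
  [140,149): 9 bp
  [149,153): 4 bp
  [153,174): 21 bp
  [174,182): 8 bp
  [182,186): 4 bp
  [186,203): 17 bp
  [203,208): 5 bp
  [208,218): 10 bp
  [218,228): 10 bp
  [228,234): 6 bp
  [234,240): 6 bp
  [240,244): 4 bp
  [244,248): 4 bp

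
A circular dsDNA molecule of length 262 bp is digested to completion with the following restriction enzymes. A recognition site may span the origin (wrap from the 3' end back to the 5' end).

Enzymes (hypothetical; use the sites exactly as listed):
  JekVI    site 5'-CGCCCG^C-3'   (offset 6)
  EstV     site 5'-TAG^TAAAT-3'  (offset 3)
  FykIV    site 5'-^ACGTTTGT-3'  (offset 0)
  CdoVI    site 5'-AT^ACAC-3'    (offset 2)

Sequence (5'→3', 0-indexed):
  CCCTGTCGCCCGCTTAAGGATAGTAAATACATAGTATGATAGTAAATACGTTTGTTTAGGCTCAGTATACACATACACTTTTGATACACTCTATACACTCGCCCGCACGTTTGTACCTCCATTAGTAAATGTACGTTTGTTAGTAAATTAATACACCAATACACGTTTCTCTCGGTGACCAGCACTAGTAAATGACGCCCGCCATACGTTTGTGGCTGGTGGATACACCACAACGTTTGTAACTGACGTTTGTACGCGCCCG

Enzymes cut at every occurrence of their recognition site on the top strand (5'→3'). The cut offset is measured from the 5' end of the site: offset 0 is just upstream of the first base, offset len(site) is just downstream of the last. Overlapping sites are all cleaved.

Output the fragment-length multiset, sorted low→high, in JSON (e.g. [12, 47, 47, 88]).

[1,4,5,6,7,8,8,9,9,11,11,11,11,12,13,13,17,19,19,19,21,28]

Per-enzyme occurrences:
  JekVI CGCCCGC/6: at [6, 99, 195, 256] ⇒ [0, 12, 105, 201]
  EstV TAGTAAAT/3: at [20, 39, 122, 140, 185] ⇒ [23, 42, 125, 143, 188]
  FykIV ACGTTTGT/0: at [47, 106, 132, 205, 232, 245] ⇒ [47, 106, 132, 205, 232, 245]
  CdoVI ATACAC/2: at [66, 72, 83, 92, 150, 158, 222] ⇒ [68, 74, 85, 94, 152, 160, 224]

Pooled cuts: [0, 12, 23, 42, 47, 68, 74, 85, 94, 105, 106, 125, 132, 143, 152, 160, 188, 201, 205, 224, 232, 245]

Fragment lengths:
  0→12: 12 bp
  12→23: 11 bp
  23→42: 19 bp
  42→47: 5 bp
  47→68: 21 bp
  68→74: 6 bp
  74→85: 11 bp
  85→94: 9 bp
  94→105: 11 bp
  105→106: 1 bp
  106→125: 19 bp
  125→132: 7 bp
  132→143: 11 bp
  143→152: 9 bp
  152→160: 8 bp
  160→188: 28 bp
  188→201: 13 bp
  201→205: 4 bp
  205→224: 19 bp
  224→232: 8 bp
  232→245: 13 bp
  245→0 (wrap): 262-245+0 = 17 bp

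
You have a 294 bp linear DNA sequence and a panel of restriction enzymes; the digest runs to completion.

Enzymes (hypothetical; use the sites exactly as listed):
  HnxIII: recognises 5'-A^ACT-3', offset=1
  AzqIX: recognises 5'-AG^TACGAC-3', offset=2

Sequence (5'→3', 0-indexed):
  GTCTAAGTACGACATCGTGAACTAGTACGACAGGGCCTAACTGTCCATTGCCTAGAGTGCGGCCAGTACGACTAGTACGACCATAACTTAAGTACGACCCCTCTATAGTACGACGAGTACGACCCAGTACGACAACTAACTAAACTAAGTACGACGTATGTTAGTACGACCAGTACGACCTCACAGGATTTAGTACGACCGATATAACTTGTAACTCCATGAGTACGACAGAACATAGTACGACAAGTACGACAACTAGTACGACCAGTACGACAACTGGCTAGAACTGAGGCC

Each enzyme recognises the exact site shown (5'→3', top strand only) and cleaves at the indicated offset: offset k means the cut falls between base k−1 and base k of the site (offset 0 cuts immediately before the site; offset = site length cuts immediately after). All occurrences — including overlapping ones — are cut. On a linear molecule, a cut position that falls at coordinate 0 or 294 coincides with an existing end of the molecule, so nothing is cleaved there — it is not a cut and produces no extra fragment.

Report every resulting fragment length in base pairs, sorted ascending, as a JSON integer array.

[4,5,5,5,6,7,7,7,7,7,7,9,9,9,9,9,9,10,10,10,10,13,13,14,15,15,16,20,27]

Per-enzyme occurrences:
  HnxIII AACT/1: at [19, 38, 84, 133, 137, 142, 205, 212, 253, 274, 284] ⇒ [20, 39, 85, 134, 138, 143, 206, 213, 254, 275, 285]
  AzqIX AGTACGAC/2: at [5, 23, 64, 73, 90, 106, 115, 125, 147, 162, 171, 191, 221, 236, 245, 257, 266] ⇒ [7, 25, 66, 75, 92, 108, 117, 127, 149, 164, 173, 193, 223, 238, 247, 259, 268]

All cut coordinates (distinct, sorted): [7, 20, 25, 39, 66, 75, 85, 92, 108, 117, 127, 134, 138, 143, 149, 164, 173, 193, 206, 213, 223, 238, 247, 254, 259, 268, 275, 285]

Fragments:
  [0,7): 7 bp
  [7,20): 13 bp
  [20,25): 5 bp
  [25,39): 14 bp
  [39,66): 27 bp
  [66,75): 9 bp
  [75,85): 10 bp
  [85,92): 7 bp
  [92,108): 16 bp
  [108,117): 9 bp
  [117,127): 10 bp
  [127,134): 7 bp
  [134,138): 4 bp
  [138,143): 5 bp
  [143,149): 6 bp
  [149,164): 15 bp
  [164,173): 9 bp
  [173,193): 20 bp
  [193,206): 13 bp
  [206,213): 7 bp
  [213,223): 10 bp
  [223,238): 15 bp
  [238,247): 9 bp
  [247,254): 7 bp
  [254,259): 5 bp
  [259,268): 9 bp
  [268,275): 7 bp
  [275,285): 10 bp
  [285,294): 9 bp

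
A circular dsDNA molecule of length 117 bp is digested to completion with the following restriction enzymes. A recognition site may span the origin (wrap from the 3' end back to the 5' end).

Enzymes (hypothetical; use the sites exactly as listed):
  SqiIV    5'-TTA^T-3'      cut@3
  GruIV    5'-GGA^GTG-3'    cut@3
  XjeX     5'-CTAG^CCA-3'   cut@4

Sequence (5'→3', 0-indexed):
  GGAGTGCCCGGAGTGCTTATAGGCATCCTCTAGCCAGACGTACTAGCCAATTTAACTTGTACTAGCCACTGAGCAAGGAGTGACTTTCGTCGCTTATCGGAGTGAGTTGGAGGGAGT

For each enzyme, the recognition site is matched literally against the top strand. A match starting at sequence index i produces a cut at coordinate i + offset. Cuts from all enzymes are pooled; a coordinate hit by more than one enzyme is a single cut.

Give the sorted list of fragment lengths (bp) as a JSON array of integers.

[5,5,7,9,13,14,14,14,17,19]

Scan for sites:
  SqiIV (TTAT, off=3): starts [16, 93] → cuts [19, 96]
  GruIV (GGAGTG, off=3): starts [0, 9, 76, 98, 112] → cuts [3, 12, 79, 101, 115]
  XjeX (CTAGCCA, off=4): starts [29, 42, 61] → cuts [33, 46, 65]

All cut coordinates (distinct, sorted): [3, 12, 19, 33, 46, 65, 79, 96, 101, 115]

Fragments:
  3→12: 9 bp
  12→19: 7 bp
  19→33: 14 bp
  33→46: 13 bp
  46→65: 19 bp
  65→79: 14 bp
  79→96: 17 bp
  96→101: 5 bp
  101→115: 14 bp
  115→3 (wrap): 117-115+3 = 5 bp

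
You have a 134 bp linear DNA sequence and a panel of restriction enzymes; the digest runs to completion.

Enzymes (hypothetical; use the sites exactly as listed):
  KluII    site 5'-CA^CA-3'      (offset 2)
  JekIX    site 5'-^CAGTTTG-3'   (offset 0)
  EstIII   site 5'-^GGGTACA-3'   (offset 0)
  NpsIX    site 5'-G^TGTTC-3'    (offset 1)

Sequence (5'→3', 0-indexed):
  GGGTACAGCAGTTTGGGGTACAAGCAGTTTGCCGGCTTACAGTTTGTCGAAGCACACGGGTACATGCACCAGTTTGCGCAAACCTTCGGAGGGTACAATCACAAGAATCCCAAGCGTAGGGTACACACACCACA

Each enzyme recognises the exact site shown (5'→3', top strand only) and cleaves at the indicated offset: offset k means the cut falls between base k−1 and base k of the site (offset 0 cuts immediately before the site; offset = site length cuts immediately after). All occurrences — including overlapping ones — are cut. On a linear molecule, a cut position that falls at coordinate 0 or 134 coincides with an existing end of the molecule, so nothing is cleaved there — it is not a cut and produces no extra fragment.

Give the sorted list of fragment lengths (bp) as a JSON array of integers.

Site scan:
  KluII CACA/2: at [52, 99, 123, 125, 130] ⇒ [54, 101, 125, 127, 132]
  JekIX CAGTTTG/0: at [8, 24, 39, 69] ⇒ [8, 24, 39, 69]
  EstIII GGGTACA/0: at [0, 15, 57, 90, 118] ⇒ [15, 57, 90, 118] (position 0 is a terminus of the linear molecule — no cut)
  NpsIX (GTGTTC, off=1): no sites

All cut coordinates (distinct, sorted): [8, 15, 24, 39, 54, 57, 69, 90, 101, 118, 125, 127, 132]

Fragments:
  [0,8): 8 bp
  [8,15): 7 bp
  [15,24): 9 bp
  [24,39): 15 bp
  [39,54): 15 bp
  [54,57): 3 bp
  [57,69): 12 bp
  [69,90): 21 bp
  [90,101): 11 bp
  [101,118): 17 bp
  [118,125): 7 bp
  [125,127): 2 bp
  [127,132): 5 bp
  [132,134): 2 bp

[2,2,3,5,7,7,8,9,11,12,15,15,17,21]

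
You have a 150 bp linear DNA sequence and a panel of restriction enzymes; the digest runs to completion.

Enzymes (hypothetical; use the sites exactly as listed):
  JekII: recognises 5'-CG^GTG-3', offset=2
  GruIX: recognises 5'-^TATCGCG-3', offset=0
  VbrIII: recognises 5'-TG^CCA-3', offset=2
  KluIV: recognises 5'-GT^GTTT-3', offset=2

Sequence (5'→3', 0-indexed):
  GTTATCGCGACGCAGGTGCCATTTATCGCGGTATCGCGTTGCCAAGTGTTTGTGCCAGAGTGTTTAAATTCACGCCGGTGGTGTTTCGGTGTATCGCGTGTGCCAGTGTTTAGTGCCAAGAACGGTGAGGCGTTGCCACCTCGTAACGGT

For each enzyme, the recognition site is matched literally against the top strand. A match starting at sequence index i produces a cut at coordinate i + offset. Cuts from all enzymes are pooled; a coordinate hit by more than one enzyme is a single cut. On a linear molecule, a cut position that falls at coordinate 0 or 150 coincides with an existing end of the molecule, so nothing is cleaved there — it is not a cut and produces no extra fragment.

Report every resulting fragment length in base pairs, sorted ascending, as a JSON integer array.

Site scan:
  JekII (CGGTG, off=2): starts [75, 86, 122] → cuts [77, 88, 124]
  GruIX (TATCGCG, off=0): starts [2, 23, 31, 91] → cuts [2, 23, 31, 91]
  VbrIII (TGCCA, off=2): starts [16, 39, 52, 100, 113, 133] → cuts [18, 41, 54, 102, 115, 135]
  KluIV (GTGTTT, off=2): starts [45, 59, 80, 105] → cuts [47, 61, 82, 107]

Pooled cuts: [2, 18, 23, 31, 41, 47, 54, 61, 77, 82, 88, 91, 102, 107, 115, 124, 135]

Fragments:
  [0,2): 2 bp
  [2,18): 16 bp
  [18,23): 5 bp
  [23,31): 8 bp
  [31,41): 10 bp
  [41,47): 6 bp
  [47,54): 7 bp
  [54,61): 7 bp
  [61,77): 16 bp
  [77,82): 5 bp
  [82,88): 6 bp
  [88,91): 3 bp
  [91,102): 11 bp
  [102,107): 5 bp
  [107,115): 8 bp
  [115,124): 9 bp
  [124,135): 11 bp
  [135,150): 15 bp

[2,3,5,5,5,6,6,7,7,8,8,9,10,11,11,15,16,16]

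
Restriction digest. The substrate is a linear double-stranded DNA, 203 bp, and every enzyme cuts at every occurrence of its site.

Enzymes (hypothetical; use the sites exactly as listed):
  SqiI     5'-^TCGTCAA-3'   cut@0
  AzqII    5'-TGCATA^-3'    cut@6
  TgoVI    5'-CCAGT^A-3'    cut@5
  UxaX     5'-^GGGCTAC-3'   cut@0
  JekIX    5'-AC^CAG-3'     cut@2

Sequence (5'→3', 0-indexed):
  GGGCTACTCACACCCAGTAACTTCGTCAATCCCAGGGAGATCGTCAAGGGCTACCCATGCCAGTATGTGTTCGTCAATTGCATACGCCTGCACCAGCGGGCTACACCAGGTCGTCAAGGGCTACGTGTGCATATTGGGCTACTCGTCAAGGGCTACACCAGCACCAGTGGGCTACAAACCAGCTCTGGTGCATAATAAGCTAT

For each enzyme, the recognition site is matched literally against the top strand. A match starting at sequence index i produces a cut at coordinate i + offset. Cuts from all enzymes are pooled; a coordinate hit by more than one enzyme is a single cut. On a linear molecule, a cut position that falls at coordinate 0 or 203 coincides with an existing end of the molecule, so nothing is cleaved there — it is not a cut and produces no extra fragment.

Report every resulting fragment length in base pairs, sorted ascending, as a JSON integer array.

Scan for sites:
  SqiI TCGTCAA/0: at [22, 40, 70, 110, 142] ⇒ [22, 40, 70, 110, 142]
  AzqII TGCATA/6: at [78, 127, 188] ⇒ [84, 133, 194]
  TgoVI CCAGTA/5: at [13, 59] ⇒ [18, 64]
  UxaX GGGCTAC/0: at [0, 47, 97, 117, 135, 149, 168] ⇒ [47, 97, 117, 135, 149, 168] (position 0 is a terminus of the linear molecule — no cut)
  JekIX ACCAG/2: at [91, 104, 156, 162, 177] ⇒ [93, 106, 158, 164, 179]

All cut coordinates (distinct, sorted): [18, 22, 40, 47, 64, 70, 84, 93, 97, 106, 110, 117, 133, 135, 142, 149, 158, 164, 168, 179, 194]

Fragments:
  [0,18): 18 bp
  [18,22): 4 bp
  [22,40): 18 bp
  [40,47): 7 bp
  [47,64): 17 bp
  [64,70): 6 bp
  [70,84): 14 bp
  [84,93): 9 bp
  [93,97): 4 bp
  [97,106): 9 bp
  [106,110): 4 bp
  [110,117): 7 bp
  [117,133): 16 bp
  [133,135): 2 bp
  [135,142): 7 bp
  [142,149): 7 bp
  [149,158): 9 bp
  [158,164): 6 bp
  [164,168): 4 bp
  [168,179): 11 bp
  [179,194): 15 bp
  [194,203): 9 bp

[2,4,4,4,4,6,6,7,7,7,7,9,9,9,9,11,14,15,16,17,18,18]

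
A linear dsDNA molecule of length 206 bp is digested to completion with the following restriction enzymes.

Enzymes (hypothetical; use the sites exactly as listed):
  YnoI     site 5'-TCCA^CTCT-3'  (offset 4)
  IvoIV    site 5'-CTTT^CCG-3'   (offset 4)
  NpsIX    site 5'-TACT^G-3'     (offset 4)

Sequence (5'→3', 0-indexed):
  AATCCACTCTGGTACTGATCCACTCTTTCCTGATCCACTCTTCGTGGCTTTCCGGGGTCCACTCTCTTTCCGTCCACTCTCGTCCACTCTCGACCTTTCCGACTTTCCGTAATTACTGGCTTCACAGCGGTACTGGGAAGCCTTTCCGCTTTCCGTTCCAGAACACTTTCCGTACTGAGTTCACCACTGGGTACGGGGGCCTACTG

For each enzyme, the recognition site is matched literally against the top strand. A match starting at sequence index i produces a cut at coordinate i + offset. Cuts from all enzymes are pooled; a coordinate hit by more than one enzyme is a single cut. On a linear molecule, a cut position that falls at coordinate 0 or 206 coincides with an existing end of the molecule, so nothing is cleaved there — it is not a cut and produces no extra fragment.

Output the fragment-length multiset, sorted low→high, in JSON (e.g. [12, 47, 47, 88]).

Site scan:
  YnoI (TCCACTCT, off=4): starts [2, 18, 33, 57, 72, 82] → cuts [6, 22, 37, 61, 76, 86]
  IvoIV (CTTTCCG, off=4): starts [47, 65, 94, 102, 141, 148, 165] → cuts [51, 69, 98, 106, 145, 152, 169]
  NpsIX (TACTG, off=4): starts [12, 113, 130, 172, 201] → cuts [16, 117, 134, 176, 205]

All cut coordinates (distinct, sorted): [6, 16, 22, 37, 51, 61, 69, 76, 86, 98, 106, 117, 134, 145, 152, 169, 176, 205]

Fragment lengths:
  [0,6): 6 bp
  [6,16): 10 bp
  [16,22): 6 bp
  [22,37): 15 bp
  [37,51): 14 bp
  [51,61): 10 bp
  [61,69): 8 bp
  [69,76): 7 bp
  [76,86): 10 bp
  [86,98): 12 bp
  [98,106): 8 bp
  [106,117): 11 bp
  [117,134): 17 bp
  [134,145): 11 bp
  [145,152): 7 bp
  [152,169): 17 bp
  [169,176): 7 bp
  [176,205): 29 bp
  [205,206): 1 bp

[1,6,6,7,7,7,8,8,10,10,10,11,11,12,14,15,17,17,29]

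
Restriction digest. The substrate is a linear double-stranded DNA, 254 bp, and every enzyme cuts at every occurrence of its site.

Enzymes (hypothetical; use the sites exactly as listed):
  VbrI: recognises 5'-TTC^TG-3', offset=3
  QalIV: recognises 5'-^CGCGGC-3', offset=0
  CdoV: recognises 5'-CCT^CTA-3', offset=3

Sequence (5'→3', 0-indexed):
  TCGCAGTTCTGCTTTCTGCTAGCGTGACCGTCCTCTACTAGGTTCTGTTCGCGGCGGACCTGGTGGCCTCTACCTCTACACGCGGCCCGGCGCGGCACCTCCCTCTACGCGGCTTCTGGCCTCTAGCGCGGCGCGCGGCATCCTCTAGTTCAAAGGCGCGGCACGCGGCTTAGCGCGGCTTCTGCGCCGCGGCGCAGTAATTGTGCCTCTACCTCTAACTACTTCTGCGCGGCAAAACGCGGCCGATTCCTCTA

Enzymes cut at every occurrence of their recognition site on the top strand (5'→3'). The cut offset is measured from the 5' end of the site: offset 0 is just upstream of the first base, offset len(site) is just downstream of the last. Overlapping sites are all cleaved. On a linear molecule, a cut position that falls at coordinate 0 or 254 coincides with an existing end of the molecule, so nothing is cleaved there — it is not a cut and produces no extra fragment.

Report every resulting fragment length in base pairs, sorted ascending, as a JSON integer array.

[2,3,3,4,4,5,5,6,6,6,7,7,7,9,9,9,10,10,10,11,11,11,12,14,14,18,20,21]

Scan for sites:
  VbrI TTCTG/3: at [6, 13, 42, 113, 179, 222] ⇒ [9, 16, 45, 116, 182, 225]
  QalIV CGCGGC/0: at [49, 80, 90, 107, 126, 133, 156, 163, 173, 187, 227, 237] ⇒ [49, 80, 90, 107, 126, 133, 156, 163, 173, 187, 227, 237]
  CdoV CCTCTA/3: at [31, 66, 72, 101, 119, 141, 205, 211, 248] ⇒ [34, 69, 75, 104, 122, 144, 208, 214, 251]

All cut coordinates (distinct, sorted): [9, 16, 34, 45, 49, 69, 75, 80, 90, 104, 107, 116, 122, 126, 133, 144, 156, 163, 173, 182, 187, 208, 214, 225, 227, 237, 251]

Fragments:
  [0,9): 9 bp
  [9,16): 7 bp
  [16,34): 18 bp
  [34,45): 11 bp
  [45,49): 4 bp
  [49,69): 20 bp
  [69,75): 6 bp
  [75,80): 5 bp
  [80,90): 10 bp
  [90,104): 14 bp
  [104,107): 3 bp
  [107,116): 9 bp
  [116,122): 6 bp
  [122,126): 4 bp
  [126,133): 7 bp
  [133,144): 11 bp
  [144,156): 12 bp
  [156,163): 7 bp
  [163,173): 10 bp
  [173,182): 9 bp
  [182,187): 5 bp
  [187,208): 21 bp
  [208,214): 6 bp
  [214,225): 11 bp
  [225,227): 2 bp
  [227,237): 10 bp
  [237,251): 14 bp
  [251,254): 3 bp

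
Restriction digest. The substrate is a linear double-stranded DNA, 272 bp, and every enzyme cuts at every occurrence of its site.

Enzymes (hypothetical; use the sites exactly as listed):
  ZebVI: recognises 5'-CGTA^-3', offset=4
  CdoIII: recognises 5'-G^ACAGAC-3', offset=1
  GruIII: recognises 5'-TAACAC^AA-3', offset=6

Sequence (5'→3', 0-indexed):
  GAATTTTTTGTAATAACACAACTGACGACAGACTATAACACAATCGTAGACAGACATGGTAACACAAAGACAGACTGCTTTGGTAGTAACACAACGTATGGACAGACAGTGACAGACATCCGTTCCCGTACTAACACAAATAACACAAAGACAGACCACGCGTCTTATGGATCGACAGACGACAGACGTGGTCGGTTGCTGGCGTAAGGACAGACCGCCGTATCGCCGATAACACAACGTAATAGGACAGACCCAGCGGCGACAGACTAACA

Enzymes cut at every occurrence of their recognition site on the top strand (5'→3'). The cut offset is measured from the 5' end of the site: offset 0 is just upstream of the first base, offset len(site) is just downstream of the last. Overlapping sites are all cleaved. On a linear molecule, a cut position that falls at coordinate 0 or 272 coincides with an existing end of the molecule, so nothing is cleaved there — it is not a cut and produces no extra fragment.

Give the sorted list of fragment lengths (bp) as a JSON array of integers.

[1,3,3,4,4,5,6,6,7,7,7,8,9,10,11,13,13,14,15,16,19,19,23,24,25]

Scan for sites:
  ZebVI (CGTA, off=4): starts [44, 94, 126, 202, 218, 237] → cuts [48, 98, 130, 206, 222, 241]
  CdoIII (GACAGAC, off=1): starts [26, 48, 68, 100, 110, 149, 173, 180, 208, 245, 260] → cuts [27, 49, 69, 101, 111, 150, 174, 181, 209, 246, 261]
  GruIII (TAACACAA, off=6): starts [13, 35, 59, 86, 131, 140, 229] → cuts [19, 41, 65, 92, 137, 146, 235]

Pooled cuts: [19, 27, 41, 48, 49, 65, 69, 92, 98, 101, 111, 130, 137, 146, 150, 174, 181, 206, 209, 222, 235, 241, 246, 261]

Fragments:
  [0,19): 19 bp
  [19,27): 8 bp
  [27,41): 14 bp
  [41,48): 7 bp
  [48,49): 1 bp
  [49,65): 16 bp
  [65,69): 4 bp
  [69,92): 23 bp
  [92,98): 6 bp
  [98,101): 3 bp
  [101,111): 10 bp
  [111,130): 19 bp
  [130,137): 7 bp
  [137,146): 9 bp
  [146,150): 4 bp
  [150,174): 24 bp
  [174,181): 7 bp
  [181,206): 25 bp
  [206,209): 3 bp
  [209,222): 13 bp
  [222,235): 13 bp
  [235,241): 6 bp
  [241,246): 5 bp
  [246,261): 15 bp
  [261,272): 11 bp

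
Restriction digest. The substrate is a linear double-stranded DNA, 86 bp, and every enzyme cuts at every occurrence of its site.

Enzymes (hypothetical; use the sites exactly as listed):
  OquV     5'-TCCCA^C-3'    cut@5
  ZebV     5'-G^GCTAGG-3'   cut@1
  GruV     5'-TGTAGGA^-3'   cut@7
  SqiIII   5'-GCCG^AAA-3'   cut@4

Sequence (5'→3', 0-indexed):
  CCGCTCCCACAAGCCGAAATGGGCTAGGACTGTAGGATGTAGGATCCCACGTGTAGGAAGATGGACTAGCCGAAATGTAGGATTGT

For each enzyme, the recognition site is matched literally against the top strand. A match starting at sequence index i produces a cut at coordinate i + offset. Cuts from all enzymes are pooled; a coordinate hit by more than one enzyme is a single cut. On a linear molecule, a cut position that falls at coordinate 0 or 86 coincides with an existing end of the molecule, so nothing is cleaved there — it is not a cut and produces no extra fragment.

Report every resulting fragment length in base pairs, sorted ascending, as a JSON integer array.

Per-enzyme occurrences:
  OquV (TCCCAC, off=5): starts [4, 44] → cuts [9, 49]
  ZebV (GGCTAGG, off=1): starts [21] → cuts [22]
  GruV (TGTAGGA, off=7): starts [30, 37, 51, 75] → cuts [37, 44, 58, 82]
  SqiIII (GCCGAAA, off=4): starts [12, 68] → cuts [16, 72]

Pooled cuts: [9, 16, 22, 37, 44, 49, 58, 72, 82]

Fragment lengths:
  [0,9): 9 bp
  [9,16): 7 bp
  [16,22): 6 bp
  [22,37): 15 bp
  [37,44): 7 bp
  [44,49): 5 bp
  [49,58): 9 bp
  [58,72): 14 bp
  [72,82): 10 bp
  [82,86): 4 bp

[4,5,6,7,7,9,9,10,14,15]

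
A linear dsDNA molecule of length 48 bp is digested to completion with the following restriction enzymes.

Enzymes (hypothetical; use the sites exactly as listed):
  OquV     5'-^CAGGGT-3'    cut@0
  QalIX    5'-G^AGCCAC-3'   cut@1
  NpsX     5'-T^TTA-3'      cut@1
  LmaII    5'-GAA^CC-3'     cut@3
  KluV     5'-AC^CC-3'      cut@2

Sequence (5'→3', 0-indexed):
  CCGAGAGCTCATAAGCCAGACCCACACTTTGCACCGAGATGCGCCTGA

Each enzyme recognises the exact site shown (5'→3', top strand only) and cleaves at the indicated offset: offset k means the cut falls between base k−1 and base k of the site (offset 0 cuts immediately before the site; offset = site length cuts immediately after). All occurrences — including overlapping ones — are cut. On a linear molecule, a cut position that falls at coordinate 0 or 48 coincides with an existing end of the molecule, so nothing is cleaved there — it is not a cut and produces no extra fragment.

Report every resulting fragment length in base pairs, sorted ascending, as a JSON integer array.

[21,27]

Per-enzyme occurrences:
  OquV (CAGGGT, off=0): no sites
  QalIX (GAGCCAC, off=1): no sites
  NpsX (TTTA, off=1): no sites
  LmaII (GAACC, off=3): no sites
  KluV (ACCC, off=2): starts [19] → cuts [21]

All cut coordinates (distinct, sorted): [21]

Fragment lengths:
  [0,21): 21 bp
  [21,48): 27 bp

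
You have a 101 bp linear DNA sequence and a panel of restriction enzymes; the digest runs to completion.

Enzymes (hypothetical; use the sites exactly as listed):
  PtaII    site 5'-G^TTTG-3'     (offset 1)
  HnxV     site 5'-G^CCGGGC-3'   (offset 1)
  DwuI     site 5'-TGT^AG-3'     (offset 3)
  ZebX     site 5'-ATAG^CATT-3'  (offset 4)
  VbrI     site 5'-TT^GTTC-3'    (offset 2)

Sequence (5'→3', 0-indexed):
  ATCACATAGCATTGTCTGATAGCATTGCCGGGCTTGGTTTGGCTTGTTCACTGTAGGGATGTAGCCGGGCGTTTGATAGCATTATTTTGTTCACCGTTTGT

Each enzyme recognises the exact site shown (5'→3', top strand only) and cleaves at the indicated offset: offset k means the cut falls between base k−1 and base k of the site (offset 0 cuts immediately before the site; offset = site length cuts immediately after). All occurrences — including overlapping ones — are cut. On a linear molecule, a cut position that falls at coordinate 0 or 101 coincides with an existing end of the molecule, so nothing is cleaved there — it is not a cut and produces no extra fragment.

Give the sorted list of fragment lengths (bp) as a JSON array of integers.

[2,5,5,7,8,8,8,8,9,9,9,10,13]

Site scan:
  PtaII (GTTTG, off=1): starts [36, 70, 95] → cuts [37, 71, 96]
  HnxV (GCCGGGC, off=1): starts [26, 63] → cuts [27, 64]
  DwuI (TGTAG, off=3): starts [51, 59] → cuts [54, 62]
  ZebX (ATAGCATT, off=4): starts [5, 18, 75] → cuts [9, 22, 79]
  VbrI (TTGTTC, off=2): starts [43, 86] → cuts [45, 88]

Pooled cuts: [9, 22, 27, 37, 45, 54, 62, 64, 71, 79, 88, 96]

Fragment lengths:
  [0,9): 9 bp
  [9,22): 13 bp
  [22,27): 5 bp
  [27,37): 10 bp
  [37,45): 8 bp
  [45,54): 9 bp
  [54,62): 8 bp
  [62,64): 2 bp
  [64,71): 7 bp
  [71,79): 8 bp
  [79,88): 9 bp
  [88,96): 8 bp
  [96,101): 5 bp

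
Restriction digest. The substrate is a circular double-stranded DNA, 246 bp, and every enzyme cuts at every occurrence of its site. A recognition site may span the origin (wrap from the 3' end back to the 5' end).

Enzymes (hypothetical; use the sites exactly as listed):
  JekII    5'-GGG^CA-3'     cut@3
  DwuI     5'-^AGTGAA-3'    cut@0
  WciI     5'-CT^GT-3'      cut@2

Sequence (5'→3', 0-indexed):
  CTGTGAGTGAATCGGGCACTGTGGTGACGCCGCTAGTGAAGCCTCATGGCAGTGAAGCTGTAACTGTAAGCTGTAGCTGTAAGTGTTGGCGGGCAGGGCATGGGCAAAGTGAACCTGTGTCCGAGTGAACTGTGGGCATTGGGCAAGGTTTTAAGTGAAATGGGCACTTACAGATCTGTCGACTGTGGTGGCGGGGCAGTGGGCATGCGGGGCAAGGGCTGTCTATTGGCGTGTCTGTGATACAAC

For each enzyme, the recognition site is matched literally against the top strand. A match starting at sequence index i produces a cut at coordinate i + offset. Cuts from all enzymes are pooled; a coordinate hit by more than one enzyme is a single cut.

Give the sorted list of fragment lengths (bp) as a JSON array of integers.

[3,3,4,5,5,6,6,6,7,7,7,7,7,8,8,9,9,9,10,11,11,12,12,13,14,15,16,16]

Per-enzyme occurrences:
  JekII GGGCA/3: at [13, 90, 95, 101, 133, 140, 161, 193, 200, 209] ⇒ [16, 93, 98, 104, 136, 143, 164, 196, 203, 212]
  DwuI AGTGAA/0: at [5, 34, 50, 107, 123, 153] ⇒ [5, 34, 50, 107, 123, 153]
  WciI CTGT/2: at [0, 18, 57, 63, 70, 76, 114, 129, 175, 182, 218, 234] ⇒ [2, 20, 59, 65, 72, 78, 116, 131, 177, 184, 220, 236]

All cut coordinates (distinct, sorted): [2, 5, 16, 20, 34, 50, 59, 65, 72, 78, 93, 98, 104, 107, 116, 123, 131, 136, 143, 153, 164, 177, 184, 196, 203, 212, 220, 236]

Fragment lengths:
  2→5: 3 bp
  5→16: 11 bp
  16→20: 4 bp
  20→34: 14 bp
  34→50: 16 bp
  50→59: 9 bp
  59→65: 6 bp
  65→72: 7 bp
  72→78: 6 bp
  78→93: 15 bp
  93→98: 5 bp
  98→104: 6 bp
  104→107: 3 bp
  107→116: 9 bp
  116→123: 7 bp
  123→131: 8 bp
  131→136: 5 bp
  136→143: 7 bp
  143→153: 10 bp
  153→164: 11 bp
  164→177: 13 bp
  177→184: 7 bp
  184→196: 12 bp
  196→203: 7 bp
  203→212: 9 bp
  212→220: 8 bp
  220→236: 16 bp
  236→2 (wrap): 246-236+2 = 12 bp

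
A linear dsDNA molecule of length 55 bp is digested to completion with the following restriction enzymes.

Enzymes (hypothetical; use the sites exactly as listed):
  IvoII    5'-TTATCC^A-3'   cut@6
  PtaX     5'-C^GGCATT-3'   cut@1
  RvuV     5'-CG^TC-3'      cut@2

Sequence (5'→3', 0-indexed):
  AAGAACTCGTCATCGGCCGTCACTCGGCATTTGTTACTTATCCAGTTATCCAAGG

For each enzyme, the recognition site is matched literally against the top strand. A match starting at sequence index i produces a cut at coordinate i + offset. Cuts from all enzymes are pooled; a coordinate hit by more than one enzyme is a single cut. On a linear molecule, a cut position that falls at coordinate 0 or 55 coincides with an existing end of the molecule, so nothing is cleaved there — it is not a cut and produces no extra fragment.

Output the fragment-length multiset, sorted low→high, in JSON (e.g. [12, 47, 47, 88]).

[4,6,8,9,10,18]

Scan for sites:
  IvoII (TTATCCA, off=6): starts [37, 45] → cuts [43, 51]
  PtaX (CGGCATT, off=1): starts [24] → cuts [25]
  RvuV (CGTC, off=2): starts [7, 17] → cuts [9, 19]

Pooled cuts: [9, 19, 25, 43, 51]

Fragments:
  [0,9): 9 bp
  [9,19): 10 bp
  [19,25): 6 bp
  [25,43): 18 bp
  [43,51): 8 bp
  [51,55): 4 bp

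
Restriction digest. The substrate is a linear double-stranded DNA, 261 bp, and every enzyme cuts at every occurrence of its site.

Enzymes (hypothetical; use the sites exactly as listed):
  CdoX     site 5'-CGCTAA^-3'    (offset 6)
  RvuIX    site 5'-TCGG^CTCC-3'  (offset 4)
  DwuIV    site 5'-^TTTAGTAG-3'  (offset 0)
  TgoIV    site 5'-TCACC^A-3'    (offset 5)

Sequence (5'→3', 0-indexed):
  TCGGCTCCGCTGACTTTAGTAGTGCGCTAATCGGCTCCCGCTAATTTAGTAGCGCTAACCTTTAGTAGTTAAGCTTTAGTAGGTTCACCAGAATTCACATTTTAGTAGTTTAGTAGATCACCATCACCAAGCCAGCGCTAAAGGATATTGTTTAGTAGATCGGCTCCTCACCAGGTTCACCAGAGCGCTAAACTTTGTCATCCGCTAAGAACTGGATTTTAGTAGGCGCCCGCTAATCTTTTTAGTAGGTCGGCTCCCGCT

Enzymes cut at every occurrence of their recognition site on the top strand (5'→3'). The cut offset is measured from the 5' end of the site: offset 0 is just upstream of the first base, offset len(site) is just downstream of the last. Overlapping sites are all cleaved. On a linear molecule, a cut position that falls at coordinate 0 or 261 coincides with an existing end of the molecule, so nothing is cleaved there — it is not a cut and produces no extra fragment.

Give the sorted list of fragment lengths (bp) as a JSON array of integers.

[2,4,4,4,6,8,8,9,9,9,9,10,10,10,11,13,13,13,14,14,14,15,16,17,19]

Per-enzyme occurrences:
  CdoX CGCTAA/6: at [24, 38, 52, 135, 185, 202, 230] ⇒ [30, 44, 58, 141, 191, 208, 236]
  RvuIX TCGGCTCC/4: at [0, 30, 159, 249] ⇒ [4, 34, 163, 253]
  DwuIV TTTAGTAG/0: at [14, 44, 60, 74, 100, 108, 150, 217, 240] ⇒ [14, 44, 60, 74, 100, 108, 150, 217, 240]
  TgoIV TCACCA/5: at [84, 117, 123, 167, 176] ⇒ [89, 122, 128, 172, 181]

All cut coordinates (distinct, sorted): [4, 14, 30, 34, 44, 58, 60, 74, 89, 100, 108, 122, 128, 141, 150, 163, 172, 181, 191, 208, 217, 236, 240, 253]

Fragment lengths:
  [0,4): 4 bp
  [4,14): 10 bp
  [14,30): 16 bp
  [30,34): 4 bp
  [34,44): 10 bp
  [44,58): 14 bp
  [58,60): 2 bp
  [60,74): 14 bp
  [74,89): 15 bp
  [89,100): 11 bp
  [100,108): 8 bp
  [108,122): 14 bp
  [122,128): 6 bp
  [128,141): 13 bp
  [141,150): 9 bp
  [150,163): 13 bp
  [163,172): 9 bp
  [172,181): 9 bp
  [181,191): 10 bp
  [191,208): 17 bp
  [208,217): 9 bp
  [217,236): 19 bp
  [236,240): 4 bp
  [240,253): 13 bp
  [253,261): 8 bp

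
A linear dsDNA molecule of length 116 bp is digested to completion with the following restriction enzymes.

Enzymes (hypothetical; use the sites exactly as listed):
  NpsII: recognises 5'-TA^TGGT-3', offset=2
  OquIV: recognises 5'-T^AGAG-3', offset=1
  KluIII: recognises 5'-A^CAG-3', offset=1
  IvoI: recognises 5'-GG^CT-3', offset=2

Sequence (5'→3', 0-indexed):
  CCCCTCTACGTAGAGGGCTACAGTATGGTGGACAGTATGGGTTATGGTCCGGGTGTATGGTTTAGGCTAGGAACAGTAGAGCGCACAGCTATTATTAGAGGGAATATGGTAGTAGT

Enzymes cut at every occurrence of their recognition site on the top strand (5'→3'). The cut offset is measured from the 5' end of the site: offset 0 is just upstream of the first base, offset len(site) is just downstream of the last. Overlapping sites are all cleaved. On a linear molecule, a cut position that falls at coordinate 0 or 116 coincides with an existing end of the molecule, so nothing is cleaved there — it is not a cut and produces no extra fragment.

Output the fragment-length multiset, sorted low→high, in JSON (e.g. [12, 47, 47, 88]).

Per-enzyme occurrences:
  NpsII TATGGT/2: at [23, 42, 55, 104] ⇒ [25, 44, 57, 106]
  OquIV TAGAG/1: at [10, 76, 95] ⇒ [11, 77, 96]
  KluIII ACAG/1: at [19, 31, 72, 84] ⇒ [20, 32, 73, 85]
  IvoI GGCT/2: at [15, 64] ⇒ [17, 66]

Pooled cuts: [11, 17, 20, 25, 32, 44, 57, 66, 73, 77, 85, 96, 106]

Fragments:
  [0,11): 11 bp
  [11,17): 6 bp
  [17,20): 3 bp
  [20,25): 5 bp
  [25,32): 7 bp
  [32,44): 12 bp
  [44,57): 13 bp
  [57,66): 9 bp
  [66,73): 7 bp
  [73,77): 4 bp
  [77,85): 8 bp
  [85,96): 11 bp
  [96,106): 10 bp
  [106,116): 10 bp

[3,4,5,6,7,7,8,9,10,10,11,11,12,13]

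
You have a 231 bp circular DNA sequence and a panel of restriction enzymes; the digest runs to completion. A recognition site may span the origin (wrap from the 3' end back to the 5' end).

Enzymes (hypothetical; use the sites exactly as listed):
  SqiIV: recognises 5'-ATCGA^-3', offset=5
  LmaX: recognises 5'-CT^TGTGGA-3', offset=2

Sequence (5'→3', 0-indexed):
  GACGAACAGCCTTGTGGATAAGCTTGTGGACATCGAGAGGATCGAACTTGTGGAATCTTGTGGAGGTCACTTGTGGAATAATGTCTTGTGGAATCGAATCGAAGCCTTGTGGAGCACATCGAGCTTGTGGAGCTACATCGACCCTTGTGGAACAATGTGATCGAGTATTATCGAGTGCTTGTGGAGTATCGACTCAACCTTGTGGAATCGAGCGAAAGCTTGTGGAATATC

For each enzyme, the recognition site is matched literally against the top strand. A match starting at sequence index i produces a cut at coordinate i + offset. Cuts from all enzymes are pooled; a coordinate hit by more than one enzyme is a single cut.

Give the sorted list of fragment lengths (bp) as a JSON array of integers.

[3,3,4,5,5,5,8,9,9,10,10,10,11,11,12,12,13,13,13,15,15,16,19]

Per-enzyme occurrences:
  SqiIV (ATCGA, off=5): starts [31, 40, 92, 97, 117, 136, 159, 169, 187, 206, 228] → cuts [2, 36, 45, 97, 102, 122, 141, 164, 174, 192, 211]
  LmaX (CTTGTGGA, off=2): starts [10, 22, 46, 56, 69, 84, 105, 123, 143, 177, 198, 218] → cuts [12, 24, 48, 58, 71, 86, 107, 125, 145, 179, 200, 220]

Pooled cuts: [2, 12, 24, 36, 45, 48, 58, 71, 86, 97, 102, 107, 122, 125, 141, 145, 164, 174, 179, 192, 200, 211, 220]

Fragments:
  2→12: 10 bp
  12→24: 12 bp
  24→36: 12 bp
  36→45: 9 bp
  45→48: 3 bp
  48→58: 10 bp
  58→71: 13 bp
  71→86: 15 bp
  86→97: 11 bp
  97→102: 5 bp
  102→107: 5 bp
  107→122: 15 bp
  122→125: 3 bp
  125→141: 16 bp
  141→145: 4 bp
  145→164: 19 bp
  164→174: 10 bp
  174→179: 5 bp
  179→192: 13 bp
  192→200: 8 bp
  200→211: 11 bp
  211→220: 9 bp
  220→2 (wrap): 231-220+2 = 13 bp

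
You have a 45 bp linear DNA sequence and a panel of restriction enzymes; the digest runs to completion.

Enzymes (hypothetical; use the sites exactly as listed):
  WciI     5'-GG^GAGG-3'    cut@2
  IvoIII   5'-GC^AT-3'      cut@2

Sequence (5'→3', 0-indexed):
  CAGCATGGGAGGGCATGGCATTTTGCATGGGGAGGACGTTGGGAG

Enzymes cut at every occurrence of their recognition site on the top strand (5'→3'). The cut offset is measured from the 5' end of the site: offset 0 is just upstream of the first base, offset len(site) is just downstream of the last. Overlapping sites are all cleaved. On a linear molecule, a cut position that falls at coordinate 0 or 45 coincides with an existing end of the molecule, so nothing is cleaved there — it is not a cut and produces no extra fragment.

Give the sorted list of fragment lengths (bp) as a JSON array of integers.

Per-enzyme occurrences:
  WciI GGGAGG/2: at [6, 29] ⇒ [8, 31]
  IvoIII GCAT/2: at [2, 12, 17, 24] ⇒ [4, 14, 19, 26]

All cut coordinates (distinct, sorted): [4, 8, 14, 19, 26, 31]

Fragments:
  [0,4): 4 bp
  [4,8): 4 bp
  [8,14): 6 bp
  [14,19): 5 bp
  [19,26): 7 bp
  [26,31): 5 bp
  [31,45): 14 bp

[4,4,5,5,6,7,14]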